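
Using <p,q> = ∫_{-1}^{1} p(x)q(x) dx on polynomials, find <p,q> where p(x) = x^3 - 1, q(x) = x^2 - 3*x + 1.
<p,q> = -58/15

Expand the product: p(x)·q(x) = x^5 - 3*x^4 + x^3 - x^2 + 3*x - 1.
∫_{-1}^{1} of each monomial x^k gives [2/(k+1) if k even, 0 if k odd]. Integrating term-by-term (or equivalently evaluating the antiderivative F(x) = x^6/6 - 3*x^5/5 + x^4/4 - x^3/3 + 3*x^2/2 - x at the endpoints):
  F(1) − F(−1) = -1/60 − (77/20) = -58/15.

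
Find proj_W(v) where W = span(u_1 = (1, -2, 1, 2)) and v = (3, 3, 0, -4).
proj_W(v) = (-11/10, 11/5, -11/10, -11/5)

Set up U = [u_1 | ... | u_1] ∈ R^(4×1). The projector onto W = col(U) is P = U (U^T U)^(-1) U^T.
Compute U^T U =
  [10],
and U^T v = (-11).
Solve U^T U · c = U^T v for the coefficients: c = (-11/10). The projection is proj_W(v) = U c.
Check: (v - proj_W(v)) · u_1 = 0  (should be 0).
Result: proj_W(v) = (-11/10, 11/5, -11/10, -11/5).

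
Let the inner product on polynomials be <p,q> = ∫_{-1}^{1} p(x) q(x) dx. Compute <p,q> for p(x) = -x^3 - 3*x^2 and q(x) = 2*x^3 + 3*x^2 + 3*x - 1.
<p,q> = -118/35

Expand the product: p(x)·q(x) = -2*x^6 - 9*x^5 - 12*x^4 - 8*x^3 + 3*x^2.
∫_{-1}^{1} of each monomial x^k gives [2/(k+1) if k even, 0 if k odd]. Integrating term-by-term (or equivalently evaluating the antiderivative F(x) = -2*x^7/7 - 3*x^6/2 - 12*x^5/5 - 2*x^4 + x^3 at the endpoints):
  F(1) − F(−1) = -363/70 − (-127/70) = -118/35.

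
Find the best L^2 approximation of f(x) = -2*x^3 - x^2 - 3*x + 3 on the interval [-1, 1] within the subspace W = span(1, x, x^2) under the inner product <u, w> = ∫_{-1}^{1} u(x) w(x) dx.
g(x) = -x^2 - 21*x/5 + 3

The best approximation g ∈ W is the orthogonal projection of f onto W. Writing g = a_0 + a_1 x + a_2 x^2, the coefficients solve the normal equations G · a = b where
  G_{ij} = <φ_i, φ_j> and b_i = <f, φ_i>, with φ_0 = 1, φ_1 = x, φ_2 = x^2.
G =
  [2, 0, 2/3]
  [0, 2/3, 0]
  [2/3, 0, 2/5],
b = (16/3, -14/5, 8/5).
Solving gives a_0 = 3, a_1 = -21/5, a_2 = -1, so
  g(x) = -x^2 - 21*x/5 + 3.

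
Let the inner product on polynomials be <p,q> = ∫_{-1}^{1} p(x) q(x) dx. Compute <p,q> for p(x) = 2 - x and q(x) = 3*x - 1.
<p,q> = -6

Expand the product: p(x)·q(x) = -3*x^2 + 7*x - 2.
∫_{-1}^{1} of each monomial x^k gives [2/(k+1) if k even, 0 if k odd]. Integrating term-by-term (or equivalently evaluating the antiderivative F(x) = -x^3 + 7*x^2/2 - 2*x at the endpoints):
  F(1) − F(−1) = 1/2 − (13/2) = -6.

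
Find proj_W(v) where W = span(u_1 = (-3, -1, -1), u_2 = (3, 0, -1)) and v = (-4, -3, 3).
proj_W(v) = (-9/2, 0, 3/2)

Set up U = [u_1 | ... | u_2] ∈ R^(3×2). The projector onto W = col(U) is P = U (U^T U)^(-1) U^T.
Compute U^T U =
  [11, -8]
  [-8, 10],
and U^T v = (12, -15).
Solve U^T U · c = U^T v for the coefficients: c = (0, -3/2). The projection is proj_W(v) = U c.
Check: (v - proj_W(v)) · u_1 = 0  (should be 0).
Check: (v - proj_W(v)) · u_2 = 0  (should be 0).
Result: proj_W(v) = (-9/2, 0, 3/2).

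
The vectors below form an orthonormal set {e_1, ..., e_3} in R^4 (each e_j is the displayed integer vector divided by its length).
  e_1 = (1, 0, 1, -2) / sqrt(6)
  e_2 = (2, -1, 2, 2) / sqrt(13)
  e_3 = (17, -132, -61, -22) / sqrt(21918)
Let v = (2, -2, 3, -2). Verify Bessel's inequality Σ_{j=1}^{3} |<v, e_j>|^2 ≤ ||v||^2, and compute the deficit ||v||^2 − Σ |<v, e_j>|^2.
Σ |<v, e_j>|^2 = 5501/281; ||v||^2 = 21; deficit = 400/281

Write each e_j = u_j / sqrt(<u_j, u_j>) where u_j is the displayed integer vector. Then <v, e_j> = <v, u_j> / sqrt(<u_j, u_j>), so |<v, e_j>|^2 = <v, u_j>^2 / <u_j, u_j>.
Coefficients: <v, e_1> = 9/sqrt(6), <v, e_2> = 8/sqrt(13), <v, e_3> = 159/sqrt(21918).
Square and sum: Σ |<v, e_j>|^2 = 5501/281.
Compute ||v||^2 = v·v = 21.
Deficit = 21 − 5501/281 = 400/281 ≥ 0, confirming Bessel's inequality. (The deficit equals ||v − Σ <v,e_j> e_j||^2, the squared distance from v to span{e_j}.)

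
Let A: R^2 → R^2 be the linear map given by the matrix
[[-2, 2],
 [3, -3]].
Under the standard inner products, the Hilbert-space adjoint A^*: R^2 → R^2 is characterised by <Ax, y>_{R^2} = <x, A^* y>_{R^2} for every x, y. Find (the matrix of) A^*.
A^* = A^T =
[[-2, 3],
 [2, -3]]

For real matrices with standard dot products, the defining identity <Ax, y> = <x, A^* y> gives (Ax)^T y = x^T (A^*) y, i.e. x^T A^T y = x^T (A^*) y. Since this holds for all x, y, we must have A^* = A^T. Therefore
A^* =
[[-2, 3],
 [2, -3]].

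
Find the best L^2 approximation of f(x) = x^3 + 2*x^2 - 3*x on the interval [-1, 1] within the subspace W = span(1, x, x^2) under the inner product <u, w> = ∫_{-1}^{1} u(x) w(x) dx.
g(x) = 2*x^2 - 12*x/5

The best approximation g ∈ W is the orthogonal projection of f onto W. Writing g = a_0 + a_1 x + a_2 x^2, the coefficients solve the normal equations G · a = b where
  G_{ij} = <φ_i, φ_j> and b_i = <f, φ_i>, with φ_0 = 1, φ_1 = x, φ_2 = x^2.
G =
  [2, 0, 2/3]
  [0, 2/3, 0]
  [2/3, 0, 2/5],
b = (4/3, -8/5, 4/5).
Solving gives a_0 = 0, a_1 = -12/5, a_2 = 2, so
  g(x) = 2*x^2 - 12*x/5.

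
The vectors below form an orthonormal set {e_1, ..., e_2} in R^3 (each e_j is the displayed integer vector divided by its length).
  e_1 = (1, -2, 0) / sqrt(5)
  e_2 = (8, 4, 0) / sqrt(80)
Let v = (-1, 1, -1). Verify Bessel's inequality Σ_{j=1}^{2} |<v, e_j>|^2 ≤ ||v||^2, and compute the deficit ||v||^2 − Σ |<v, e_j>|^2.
Σ |<v, e_j>|^2 = 2; ||v||^2 = 3; deficit = 1

Write each e_j = u_j / sqrt(<u_j, u_j>) where u_j is the displayed integer vector. Then <v, e_j> = <v, u_j> / sqrt(<u_j, u_j>), so |<v, e_j>|^2 = <v, u_j>^2 / <u_j, u_j>.
Coefficients: <v, e_1> = -3/sqrt(5), <v, e_2> = -4/sqrt(80).
Square and sum: Σ |<v, e_j>|^2 = 2.
Compute ||v||^2 = v·v = 3.
Deficit = 3 − 2 = 1 ≥ 0, confirming Bessel's inequality. (The deficit equals ||v − Σ <v,e_j> e_j||^2, the squared distance from v to span{e_j}.)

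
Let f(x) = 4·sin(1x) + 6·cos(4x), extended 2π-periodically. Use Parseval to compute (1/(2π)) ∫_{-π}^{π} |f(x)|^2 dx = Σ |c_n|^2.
Σ |c_n|^2 = 26

Expand |f|^2 and use orthogonality of {sin(nx), cos(mx)} on [-π, π]:
  ∫_{-π}^{π} sin(nx)^2 dx = π, ∫ cos(mx)^2 dx = π, and cross terms integrate to 0.
So ∫_{-π}^{π} f(x)^2 dx = 4^2 · π + 6^2 · π = (16 + 36)π.
Divide by 2π: (16 + 36)/2 = 26.
By Parseval, this equals Σ |c_n|^2.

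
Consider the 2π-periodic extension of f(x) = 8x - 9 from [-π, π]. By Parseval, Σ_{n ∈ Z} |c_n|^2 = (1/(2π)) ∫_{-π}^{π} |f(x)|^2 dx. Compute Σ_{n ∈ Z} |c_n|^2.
Σ |c_n|^2 = 64π^2/3 + 81

Expand and integrate term by term over [-π, π]:
  ∫ (8x)^2 dx = 64·(2π^3/3); ∫ 2·8·(-9)·x dx = 0 (odd integrand); ∫ (-9)^2 dx = 81·2π.
So (1/(2π)) ∫_{-π}^{π} (8x - 9)^2 dx = 64π^2/3 + 81 = 64π^2/3 + 81.
Parseval ⇒ Σ |c_n|^2 = 64π^2/3 + 81.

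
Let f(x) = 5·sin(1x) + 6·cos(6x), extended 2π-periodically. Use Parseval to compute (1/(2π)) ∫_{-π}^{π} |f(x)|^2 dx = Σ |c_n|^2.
Σ |c_n|^2 = 61/2

Expand |f|^2 and use orthogonality of {sin(nx), cos(mx)} on [-π, π]:
  ∫_{-π}^{π} sin(nx)^2 dx = π, ∫ cos(mx)^2 dx = π, and cross terms integrate to 0.
So ∫_{-π}^{π} f(x)^2 dx = 5^2 · π + 6^2 · π = (25 + 36)π.
Divide by 2π: (25 + 36)/2 = 61/2.
By Parseval, this equals Σ |c_n|^2.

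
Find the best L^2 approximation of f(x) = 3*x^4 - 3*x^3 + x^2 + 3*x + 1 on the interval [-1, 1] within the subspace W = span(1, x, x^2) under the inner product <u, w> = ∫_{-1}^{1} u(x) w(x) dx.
g(x) = 25*x^2/7 + 6*x/5 + 26/35

The best approximation g ∈ W is the orthogonal projection of f onto W. Writing g = a_0 + a_1 x + a_2 x^2, the coefficients solve the normal equations G · a = b where
  G_{ij} = <φ_i, φ_j> and b_i = <f, φ_i>, with φ_0 = 1, φ_1 = x, φ_2 = x^2.
G =
  [2, 0, 2/3]
  [0, 2/3, 0]
  [2/3, 0, 2/5],
b = (58/15, 4/5, 202/105).
Solving gives a_0 = 26/35, a_1 = 6/5, a_2 = 25/7, so
  g(x) = 25*x^2/7 + 6*x/5 + 26/35.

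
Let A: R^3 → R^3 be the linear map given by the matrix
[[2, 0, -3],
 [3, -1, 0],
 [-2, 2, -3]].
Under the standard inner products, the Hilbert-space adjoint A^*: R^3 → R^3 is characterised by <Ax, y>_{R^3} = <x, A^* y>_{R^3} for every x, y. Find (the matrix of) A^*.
A^* = A^T =
[[2, 3, -2],
 [0, -1, 2],
 [-3, 0, -3]]

For real matrices with standard dot products, the defining identity <Ax, y> = <x, A^* y> gives (Ax)^T y = x^T (A^*) y, i.e. x^T A^T y = x^T (A^*) y. Since this holds for all x, y, we must have A^* = A^T. Therefore
A^* =
[[2, 3, -2],
 [0, -1, 2],
 [-3, 0, -3]].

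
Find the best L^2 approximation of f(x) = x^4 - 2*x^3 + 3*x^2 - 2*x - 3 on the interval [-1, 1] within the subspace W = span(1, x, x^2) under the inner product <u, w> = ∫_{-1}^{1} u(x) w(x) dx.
g(x) = 27*x^2/7 - 16*x/5 - 108/35

The best approximation g ∈ W is the orthogonal projection of f onto W. Writing g = a_0 + a_1 x + a_2 x^2, the coefficients solve the normal equations G · a = b where
  G_{ij} = <φ_i, φ_j> and b_i = <f, φ_i>, with φ_0 = 1, φ_1 = x, φ_2 = x^2.
G =
  [2, 0, 2/3]
  [0, 2/3, 0]
  [2/3, 0, 2/5],
b = (-18/5, -32/15, -18/35).
Solving gives a_0 = -108/35, a_1 = -16/5, a_2 = 27/7, so
  g(x) = 27*x^2/7 - 16*x/5 - 108/35.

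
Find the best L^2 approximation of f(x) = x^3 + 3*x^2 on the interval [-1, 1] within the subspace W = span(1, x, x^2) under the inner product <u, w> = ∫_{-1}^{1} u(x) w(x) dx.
g(x) = 3*x^2 + 3*x/5

The best approximation g ∈ W is the orthogonal projection of f onto W. Writing g = a_0 + a_1 x + a_2 x^2, the coefficients solve the normal equations G · a = b where
  G_{ij} = <φ_i, φ_j> and b_i = <f, φ_i>, with φ_0 = 1, φ_1 = x, φ_2 = x^2.
G =
  [2, 0, 2/3]
  [0, 2/3, 0]
  [2/3, 0, 2/5],
b = (2, 2/5, 6/5).
Solving gives a_0 = 0, a_1 = 3/5, a_2 = 3, so
  g(x) = 3*x^2 + 3*x/5.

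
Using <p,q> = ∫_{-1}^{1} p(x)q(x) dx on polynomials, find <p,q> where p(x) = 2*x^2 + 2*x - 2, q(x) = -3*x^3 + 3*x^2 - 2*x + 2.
<p,q> = -12

Expand the product: p(x)·q(x) = -6*x^5 + 8*x^3 - 6*x^2 + 8*x - 4.
∫_{-1}^{1} of each monomial x^k gives [2/(k+1) if k even, 0 if k odd]. Integrating term-by-term (or equivalently evaluating the antiderivative F(x) = -x^6 + 2*x^4 - 2*x^3 + 4*x^2 - 4*x at the endpoints):
  F(1) − F(−1) = -1 − (11) = -12.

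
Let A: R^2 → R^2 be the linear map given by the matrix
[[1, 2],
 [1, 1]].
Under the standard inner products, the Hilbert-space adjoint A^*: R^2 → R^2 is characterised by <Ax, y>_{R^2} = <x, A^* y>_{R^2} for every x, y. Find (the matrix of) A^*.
A^* = A^T =
[[1, 1],
 [2, 1]]

For real matrices with standard dot products, the defining identity <Ax, y> = <x, A^* y> gives (Ax)^T y = x^T (A^*) y, i.e. x^T A^T y = x^T (A^*) y. Since this holds for all x, y, we must have A^* = A^T. Therefore
A^* =
[[1, 1],
 [2, 1]].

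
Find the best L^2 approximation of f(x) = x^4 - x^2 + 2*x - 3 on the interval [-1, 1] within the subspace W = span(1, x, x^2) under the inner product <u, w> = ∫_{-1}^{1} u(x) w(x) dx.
g(x) = -x^2/7 + 2*x - 108/35

The best approximation g ∈ W is the orthogonal projection of f onto W. Writing g = a_0 + a_1 x + a_2 x^2, the coefficients solve the normal equations G · a = b where
  G_{ij} = <φ_i, φ_j> and b_i = <f, φ_i>, with φ_0 = 1, φ_1 = x, φ_2 = x^2.
G =
  [2, 0, 2/3]
  [0, 2/3, 0]
  [2/3, 0, 2/5],
b = (-94/15, 4/3, -74/35).
Solving gives a_0 = -108/35, a_1 = 2, a_2 = -1/7, so
  g(x) = -x^2/7 + 2*x - 108/35.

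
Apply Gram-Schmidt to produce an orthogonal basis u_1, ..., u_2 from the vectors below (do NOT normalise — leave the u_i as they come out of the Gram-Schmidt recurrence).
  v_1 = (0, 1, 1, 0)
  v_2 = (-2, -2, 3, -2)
Orthogonal basis:
  u_1 = (0, 1, 1, 0)
  u_2 = (-2, -5/2, 5/2, -2)

Apply the Gram-Schmidt recurrence
  u_1 = v_1
  u_i = v_i − Σ_{j<i} ((v_i · u_j) / (u_j · u_j)) · u_j.

Step by step this gives:
  u_1 = (0, 1, 1, 0)
  u_2 = (-2, -5/2, 5/2, -2)

Orthogonality check:
  u_2 · u_1 = 0 (should be 0)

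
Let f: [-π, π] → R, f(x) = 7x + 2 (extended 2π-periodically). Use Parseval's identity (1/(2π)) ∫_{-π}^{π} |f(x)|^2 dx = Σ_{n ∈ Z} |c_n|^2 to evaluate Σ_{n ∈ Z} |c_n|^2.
Σ |c_n|^2 = 49π^2/3 + 4

Expand and integrate term by term over [-π, π]:
  ∫ (7x)^2 dx = 49·(2π^3/3); ∫ 2·7·(2)·x dx = 0 (odd integrand); ∫ 2^2 dx = 4·2π.
So (1/(2π)) ∫_{-π}^{π} (7x + 2)^2 dx = 49π^2/3 + 4 = 49π^2/3 + 4.
Parseval ⇒ Σ |c_n|^2 = 49π^2/3 + 4.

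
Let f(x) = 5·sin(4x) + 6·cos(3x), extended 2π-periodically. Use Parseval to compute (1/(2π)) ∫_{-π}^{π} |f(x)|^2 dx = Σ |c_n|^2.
Σ |c_n|^2 = 61/2

Expand |f|^2 and use orthogonality of {sin(nx), cos(mx)} on [-π, π]:
  ∫_{-π}^{π} sin(nx)^2 dx = π, ∫ cos(mx)^2 dx = π, and cross terms integrate to 0.
So ∫_{-π}^{π} f(x)^2 dx = 5^2 · π + 6^2 · π = (25 + 36)π.
Divide by 2π: (25 + 36)/2 = 61/2.
By Parseval, this equals Σ |c_n|^2.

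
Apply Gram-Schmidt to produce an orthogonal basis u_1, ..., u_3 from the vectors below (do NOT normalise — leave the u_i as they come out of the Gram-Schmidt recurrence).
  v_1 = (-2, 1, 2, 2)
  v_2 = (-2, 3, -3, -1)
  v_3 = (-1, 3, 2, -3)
Orthogonal basis:
  u_1 = (-2, 1, 2, 2)
  u_2 = (-28/13, 40/13, -37/13, -11/13)
  u_3 = (35/149, 248/149, 763/298, -941/298)

Apply the Gram-Schmidt recurrence
  u_1 = v_1
  u_i = v_i − Σ_{j<i} ((v_i · u_j) / (u_j · u_j)) · u_j.

Step by step this gives:
  u_1 = (-2, 1, 2, 2)
  u_2 = (-28/13, 40/13, -37/13, -11/13)
  u_3 = (35/149, 248/149, 763/298, -941/298)

Orthogonality check:
  u_2 · u_1 = 0 (should be 0)
  u_3 · u_1 = 0 (should be 0)
  u_3 · u_2 = 0 (should be 0)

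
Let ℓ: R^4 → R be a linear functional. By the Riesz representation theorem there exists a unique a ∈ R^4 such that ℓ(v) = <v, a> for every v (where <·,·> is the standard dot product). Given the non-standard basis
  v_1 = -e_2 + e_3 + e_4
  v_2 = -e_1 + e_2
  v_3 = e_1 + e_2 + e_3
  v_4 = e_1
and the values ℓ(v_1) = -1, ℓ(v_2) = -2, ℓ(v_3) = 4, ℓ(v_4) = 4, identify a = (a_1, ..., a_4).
a = (4, 2, -2, 3)

Write a = (a_1, ..., a_4) in the standard basis. For each basis vector v_i, ℓ(v_i) = <v_i, a> is a linear equation in the a_j's. Collect the n equations into a matrix system V a = ℓ, where row i of V is v_i (expressed in the standard basis). Since V is invertible (lower-triangular with 1s on the diagonal, up to permutation), solve by back-substitution:
  V =
[[0, -1, 1, 1],
 [-1, 1, 0, 0],
 [1, 1, 1, 0],
 [1, 0, 0, 0]]
  V a = (-1, -2, 4, 4)
Solving gives a = (4, 2, -2, 3).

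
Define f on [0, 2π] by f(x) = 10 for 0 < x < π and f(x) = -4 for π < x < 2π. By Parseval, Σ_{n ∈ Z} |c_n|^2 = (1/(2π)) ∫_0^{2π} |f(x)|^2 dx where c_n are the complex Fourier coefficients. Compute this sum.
Σ |c_n|^2 = 58

Parseval equates the L^2 energy of f (normalised by 1/(2π)) with the ℓ^2 sum of its Fourier coefficients: (1/(2π)) ∫_0^{2π} |f|^2 = Σ |c_n|^2.
Compute the left side: (1/(2π)) [∫_0^π 10^2 dx + ∫_π^{2π} (-4)^2 dx] = (1/(2π)) · (100π + 16π) = (100 + 16)/2 = 58.
So Σ_{n ∈ Z} |c_n|^2 = 58.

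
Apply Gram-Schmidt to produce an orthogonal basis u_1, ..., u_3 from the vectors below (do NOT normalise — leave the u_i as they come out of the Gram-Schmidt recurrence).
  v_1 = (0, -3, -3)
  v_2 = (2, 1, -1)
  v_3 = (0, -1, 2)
Orthogonal basis:
  u_1 = (0, -3, -3)
  u_2 = (2, 1, -1)
  u_3 = (1, -1, 1)

Apply the Gram-Schmidt recurrence
  u_1 = v_1
  u_i = v_i − Σ_{j<i} ((v_i · u_j) / (u_j · u_j)) · u_j.

Step by step this gives:
  u_1 = (0, -3, -3)
  u_2 = (2, 1, -1)
  u_3 = (1, -1, 1)

Orthogonality check:
  u_2 · u_1 = 0 (should be 0)
  u_3 · u_1 = 0 (should be 0)
  u_3 · u_2 = 0 (should be 0)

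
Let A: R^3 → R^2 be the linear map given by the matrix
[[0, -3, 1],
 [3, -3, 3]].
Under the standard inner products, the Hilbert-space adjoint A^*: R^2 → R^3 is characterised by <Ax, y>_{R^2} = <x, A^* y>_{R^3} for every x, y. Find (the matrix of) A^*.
A^* = A^T =
[[0, 3],
 [-3, -3],
 [1, 3]]

For real matrices with standard dot products, the defining identity <Ax, y> = <x, A^* y> gives (Ax)^T y = x^T (A^*) y, i.e. x^T A^T y = x^T (A^*) y. Since this holds for all x, y, we must have A^* = A^T. Therefore
A^* =
[[0, 3],
 [-3, -3],
 [1, 3]].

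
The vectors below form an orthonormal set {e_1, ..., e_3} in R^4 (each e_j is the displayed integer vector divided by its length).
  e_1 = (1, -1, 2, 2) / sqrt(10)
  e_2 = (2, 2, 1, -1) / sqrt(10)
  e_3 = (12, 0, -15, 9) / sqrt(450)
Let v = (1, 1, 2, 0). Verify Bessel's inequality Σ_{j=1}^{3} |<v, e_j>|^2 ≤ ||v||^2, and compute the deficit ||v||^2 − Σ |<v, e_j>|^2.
Σ |<v, e_j>|^2 = 148/25; ||v||^2 = 6; deficit = 2/25

Write each e_j = u_j / sqrt(<u_j, u_j>) where u_j is the displayed integer vector. Then <v, e_j> = <v, u_j> / sqrt(<u_j, u_j>), so |<v, e_j>|^2 = <v, u_j>^2 / <u_j, u_j>.
Coefficients: <v, e_1> = 4/sqrt(10), <v, e_2> = 6/sqrt(10), <v, e_3> = -18/sqrt(450).
Square and sum: Σ |<v, e_j>|^2 = 148/25.
Compute ||v||^2 = v·v = 6.
Deficit = 6 − 148/25 = 2/25 ≥ 0, confirming Bessel's inequality. (The deficit equals ||v − Σ <v,e_j> e_j||^2, the squared distance from v to span{e_j}.)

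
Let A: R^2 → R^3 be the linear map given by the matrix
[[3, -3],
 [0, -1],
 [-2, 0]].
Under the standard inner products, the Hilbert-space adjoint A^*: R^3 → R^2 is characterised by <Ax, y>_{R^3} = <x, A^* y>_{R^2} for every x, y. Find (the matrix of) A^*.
A^* = A^T =
[[3, 0, -2],
 [-3, -1, 0]]

For real matrices with standard dot products, the defining identity <Ax, y> = <x, A^* y> gives (Ax)^T y = x^T (A^*) y, i.e. x^T A^T y = x^T (A^*) y. Since this holds for all x, y, we must have A^* = A^T. Therefore
A^* =
[[3, 0, -2],
 [-3, -1, 0]].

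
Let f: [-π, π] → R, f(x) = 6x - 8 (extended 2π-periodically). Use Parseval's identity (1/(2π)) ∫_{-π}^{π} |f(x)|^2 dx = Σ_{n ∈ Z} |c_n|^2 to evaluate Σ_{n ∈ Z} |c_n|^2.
Σ |c_n|^2 = 12π^2 + 64

Expand and integrate term by term over [-π, π]:
  ∫ (6x)^2 dx = 36·(2π^3/3); ∫ 2·6·(-8)·x dx = 0 (odd integrand); ∫ (-8)^2 dx = 64·2π.
So (1/(2π)) ∫_{-π}^{π} (6x - 8)^2 dx = 36π^2/3 + 64 = 12π^2 + 64.
Parseval ⇒ Σ |c_n|^2 = 12π^2 + 64.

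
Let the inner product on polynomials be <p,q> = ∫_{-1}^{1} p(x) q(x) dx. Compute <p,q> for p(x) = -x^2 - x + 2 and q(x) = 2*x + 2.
<p,q> = 16/3

Expand the product: p(x)·q(x) = -2*x^3 - 4*x^2 + 2*x + 4.
∫_{-1}^{1} of each monomial x^k gives [2/(k+1) if k even, 0 if k odd]. Integrating term-by-term (or equivalently evaluating the antiderivative F(x) = -x^4/2 - 4*x^3/3 + x^2 + 4*x at the endpoints):
  F(1) − F(−1) = 19/6 − (-13/6) = 16/3.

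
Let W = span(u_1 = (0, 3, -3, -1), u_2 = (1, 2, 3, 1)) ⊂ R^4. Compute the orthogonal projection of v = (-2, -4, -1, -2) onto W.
proj_W(v) = (-313/269, -1121/269, -444/269, -148/269)

Set up U = [u_1 | ... | u_2] ∈ R^(4×2). The projector onto W = col(U) is P = U (U^T U)^(-1) U^T.
Compute U^T U =
  [19, -4]
  [-4, 15],
and U^T v = (-7, -15).
Solve U^T U · c = U^T v for the coefficients: c = (-165/269, -313/269). The projection is proj_W(v) = U c.
Check: (v - proj_W(v)) · u_1 = 0  (should be 0).
Check: (v - proj_W(v)) · u_2 = 0  (should be 0).
Result: proj_W(v) = (-313/269, -1121/269, -444/269, -148/269).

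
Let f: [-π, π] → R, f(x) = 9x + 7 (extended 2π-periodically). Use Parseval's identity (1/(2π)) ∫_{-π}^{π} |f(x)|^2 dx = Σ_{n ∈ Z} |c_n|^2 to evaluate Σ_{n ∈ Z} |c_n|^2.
Σ |c_n|^2 = 27π^2 + 49

Expand and integrate term by term over [-π, π]:
  ∫ (9x)^2 dx = 81·(2π^3/3); ∫ 2·9·(7)·x dx = 0 (odd integrand); ∫ 7^2 dx = 49·2π.
So (1/(2π)) ∫_{-π}^{π} (9x + 7)^2 dx = 81π^2/3 + 49 = 27π^2 + 49.
Parseval ⇒ Σ |c_n|^2 = 27π^2 + 49.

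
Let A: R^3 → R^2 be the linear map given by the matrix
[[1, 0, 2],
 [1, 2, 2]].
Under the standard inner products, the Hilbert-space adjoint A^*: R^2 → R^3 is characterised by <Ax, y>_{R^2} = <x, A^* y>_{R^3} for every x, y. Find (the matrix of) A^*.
A^* = A^T =
[[1, 1],
 [0, 2],
 [2, 2]]

For real matrices with standard dot products, the defining identity <Ax, y> = <x, A^* y> gives (Ax)^T y = x^T (A^*) y, i.e. x^T A^T y = x^T (A^*) y. Since this holds for all x, y, we must have A^* = A^T. Therefore
A^* =
[[1, 1],
 [0, 2],
 [2, 2]].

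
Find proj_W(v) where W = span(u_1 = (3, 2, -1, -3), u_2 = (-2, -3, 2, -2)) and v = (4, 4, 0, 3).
proj_W(v) = (1089/419, 1576/419, -1043/419, 951/419)

Set up U = [u_1 | ... | u_2] ∈ R^(4×2). The projector onto W = col(U) is P = U (U^T U)^(-1) U^T.
Compute U^T U =
  [23, -8]
  [-8, 21],
and U^T v = (11, -26).
Solve U^T U · c = U^T v for the coefficients: c = (23/419, -510/419). The projection is proj_W(v) = U c.
Check: (v - proj_W(v)) · u_1 = 0  (should be 0).
Check: (v - proj_W(v)) · u_2 = 0  (should be 0).
Result: proj_W(v) = (1089/419, 1576/419, -1043/419, 951/419).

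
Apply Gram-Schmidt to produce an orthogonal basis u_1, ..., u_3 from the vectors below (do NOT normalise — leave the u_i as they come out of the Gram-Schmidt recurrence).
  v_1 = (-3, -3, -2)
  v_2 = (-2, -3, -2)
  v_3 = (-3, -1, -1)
Orthogonal basis:
  u_1 = (-3, -3, -2)
  u_2 = (13/22, -9/22, -3/11)
  u_3 = (0, 2/13, -3/13)

Apply the Gram-Schmidt recurrence
  u_1 = v_1
  u_i = v_i − Σ_{j<i} ((v_i · u_j) / (u_j · u_j)) · u_j.

Step by step this gives:
  u_1 = (-3, -3, -2)
  u_2 = (13/22, -9/22, -3/11)
  u_3 = (0, 2/13, -3/13)

Orthogonality check:
  u_2 · u_1 = 0 (should be 0)
  u_3 · u_1 = 0 (should be 0)
  u_3 · u_2 = 0 (should be 0)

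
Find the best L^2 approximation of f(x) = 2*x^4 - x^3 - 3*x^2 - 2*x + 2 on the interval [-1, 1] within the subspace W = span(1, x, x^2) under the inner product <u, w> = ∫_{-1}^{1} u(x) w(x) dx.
g(x) = -9*x^2/7 - 13*x/5 + 64/35

The best approximation g ∈ W is the orthogonal projection of f onto W. Writing g = a_0 + a_1 x + a_2 x^2, the coefficients solve the normal equations G · a = b where
  G_{ij} = <φ_i, φ_j> and b_i = <f, φ_i>, with φ_0 = 1, φ_1 = x, φ_2 = x^2.
G =
  [2, 0, 2/3]
  [0, 2/3, 0]
  [2/3, 0, 2/5],
b = (14/5, -26/15, 74/105).
Solving gives a_0 = 64/35, a_1 = -13/5, a_2 = -9/7, so
  g(x) = -9*x^2/7 - 13*x/5 + 64/35.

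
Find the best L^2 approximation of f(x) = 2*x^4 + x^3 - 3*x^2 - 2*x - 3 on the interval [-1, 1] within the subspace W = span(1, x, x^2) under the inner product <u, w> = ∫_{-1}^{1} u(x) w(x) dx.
g(x) = -9*x^2/7 - 7*x/5 - 111/35

The best approximation g ∈ W is the orthogonal projection of f onto W. Writing g = a_0 + a_1 x + a_2 x^2, the coefficients solve the normal equations G · a = b where
  G_{ij} = <φ_i, φ_j> and b_i = <f, φ_i>, with φ_0 = 1, φ_1 = x, φ_2 = x^2.
G =
  [2, 0, 2/3]
  [0, 2/3, 0]
  [2/3, 0, 2/5],
b = (-36/5, -14/15, -92/35).
Solving gives a_0 = -111/35, a_1 = -7/5, a_2 = -9/7, so
  g(x) = -9*x^2/7 - 7*x/5 - 111/35.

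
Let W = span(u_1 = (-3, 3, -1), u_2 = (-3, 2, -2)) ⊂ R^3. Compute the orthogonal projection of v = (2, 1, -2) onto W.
proj_W(v) = (0, -1/2, -1/2)

Set up U = [u_1 | ... | u_2] ∈ R^(3×2). The projector onto W = col(U) is P = U (U^T U)^(-1) U^T.
Compute U^T U =
  [19, 17]
  [17, 17],
and U^T v = (-1, 0).
Solve U^T U · c = U^T v for the coefficients: c = (-1/2, 1/2). The projection is proj_W(v) = U c.
Check: (v - proj_W(v)) · u_1 = 0  (should be 0).
Check: (v - proj_W(v)) · u_2 = 0  (should be 0).
Result: proj_W(v) = (0, -1/2, -1/2).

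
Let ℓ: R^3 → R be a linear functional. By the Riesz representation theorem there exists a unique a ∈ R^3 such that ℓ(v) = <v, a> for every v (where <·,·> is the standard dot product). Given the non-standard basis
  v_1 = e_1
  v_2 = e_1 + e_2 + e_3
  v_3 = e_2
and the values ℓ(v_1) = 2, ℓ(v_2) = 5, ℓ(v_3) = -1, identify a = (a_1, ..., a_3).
a = (2, -1, 4)

Write a = (a_1, ..., a_3) in the standard basis. For each basis vector v_i, ℓ(v_i) = <v_i, a> is a linear equation in the a_j's. Collect the n equations into a matrix system V a = ℓ, where row i of V is v_i (expressed in the standard basis). Since V is invertible (lower-triangular with 1s on the diagonal, up to permutation), solve by back-substitution:
  V =
[[1, 0, 0],
 [1, 1, 1],
 [0, 1, 0]]
  V a = (2, 5, -1)
Solving gives a = (2, -1, 4).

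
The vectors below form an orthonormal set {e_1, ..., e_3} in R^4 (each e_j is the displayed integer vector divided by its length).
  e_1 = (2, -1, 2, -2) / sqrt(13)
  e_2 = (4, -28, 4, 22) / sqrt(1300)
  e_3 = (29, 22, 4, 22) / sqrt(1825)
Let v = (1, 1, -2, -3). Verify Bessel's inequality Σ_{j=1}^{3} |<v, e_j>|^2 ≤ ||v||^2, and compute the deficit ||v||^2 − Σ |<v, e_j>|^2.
Σ |<v, e_j>|^2 = 611/73; ||v||^2 = 15; deficit = 484/73

Write each e_j = u_j / sqrt(<u_j, u_j>) where u_j is the displayed integer vector. Then <v, e_j> = <v, u_j> / sqrt(<u_j, u_j>), so |<v, e_j>|^2 = <v, u_j>^2 / <u_j, u_j>.
Coefficients: <v, e_1> = 3/sqrt(13), <v, e_2> = -98/sqrt(1300), <v, e_3> = -23/sqrt(1825).
Square and sum: Σ |<v, e_j>|^2 = 611/73.
Compute ||v||^2 = v·v = 15.
Deficit = 15 − 611/73 = 484/73 ≥ 0, confirming Bessel's inequality. (The deficit equals ||v − Σ <v,e_j> e_j||^2, the squared distance from v to span{e_j}.)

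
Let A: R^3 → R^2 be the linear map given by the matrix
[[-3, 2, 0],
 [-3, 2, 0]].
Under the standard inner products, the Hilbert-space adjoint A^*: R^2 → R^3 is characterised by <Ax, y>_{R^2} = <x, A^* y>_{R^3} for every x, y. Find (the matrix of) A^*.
A^* = A^T =
[[-3, -3],
 [2, 2],
 [0, 0]]

For real matrices with standard dot products, the defining identity <Ax, y> = <x, A^* y> gives (Ax)^T y = x^T (A^*) y, i.e. x^T A^T y = x^T (A^*) y. Since this holds for all x, y, we must have A^* = A^T. Therefore
A^* =
[[-3, -3],
 [2, 2],
 [0, 0]].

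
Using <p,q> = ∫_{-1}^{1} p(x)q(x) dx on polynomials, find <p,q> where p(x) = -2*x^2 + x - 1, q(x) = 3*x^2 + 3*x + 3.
<p,q> = -62/5

Expand the product: p(x)·q(x) = -6*x^4 - 3*x^3 - 6*x^2 - 3.
∫_{-1}^{1} of each monomial x^k gives [2/(k+1) if k even, 0 if k odd]. Integrating term-by-term (or equivalently evaluating the antiderivative F(x) = -6*x^5/5 - 3*x^4/4 - 2*x^3 - 3*x at the endpoints):
  F(1) − F(−1) = -139/20 − (109/20) = -62/5.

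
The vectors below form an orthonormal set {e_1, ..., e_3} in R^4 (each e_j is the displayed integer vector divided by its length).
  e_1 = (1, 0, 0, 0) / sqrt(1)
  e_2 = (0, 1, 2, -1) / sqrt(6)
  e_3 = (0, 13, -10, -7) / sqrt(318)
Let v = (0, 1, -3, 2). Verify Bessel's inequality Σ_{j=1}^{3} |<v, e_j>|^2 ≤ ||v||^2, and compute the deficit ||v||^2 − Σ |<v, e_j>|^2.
Σ |<v, e_j>|^2 = 573/53; ||v||^2 = 14; deficit = 169/53

Write each e_j = u_j / sqrt(<u_j, u_j>) where u_j is the displayed integer vector. Then <v, e_j> = <v, u_j> / sqrt(<u_j, u_j>), so |<v, e_j>|^2 = <v, u_j>^2 / <u_j, u_j>.
Coefficients: <v, e_1> = 0/sqrt(1), <v, e_2> = -7/sqrt(6), <v, e_3> = 29/sqrt(318).
Square and sum: Σ |<v, e_j>|^2 = 573/53.
Compute ||v||^2 = v·v = 14.
Deficit = 14 − 573/53 = 169/53 ≥ 0, confirming Bessel's inequality. (The deficit equals ||v − Σ <v,e_j> e_j||^2, the squared distance from v to span{e_j}.)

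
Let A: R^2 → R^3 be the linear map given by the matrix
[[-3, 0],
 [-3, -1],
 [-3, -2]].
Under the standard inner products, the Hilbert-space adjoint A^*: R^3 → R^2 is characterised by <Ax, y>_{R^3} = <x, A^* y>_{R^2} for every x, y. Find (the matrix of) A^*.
A^* = A^T =
[[-3, -3, -3],
 [0, -1, -2]]

For real matrices with standard dot products, the defining identity <Ax, y> = <x, A^* y> gives (Ax)^T y = x^T (A^*) y, i.e. x^T A^T y = x^T (A^*) y. Since this holds for all x, y, we must have A^* = A^T. Therefore
A^* =
[[-3, -3, -3],
 [0, -1, -2]].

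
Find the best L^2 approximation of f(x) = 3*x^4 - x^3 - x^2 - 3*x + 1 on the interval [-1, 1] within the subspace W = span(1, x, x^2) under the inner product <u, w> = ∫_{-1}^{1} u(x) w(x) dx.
g(x) = 11*x^2/7 - 18*x/5 + 26/35

The best approximation g ∈ W is the orthogonal projection of f onto W. Writing g = a_0 + a_1 x + a_2 x^2, the coefficients solve the normal equations G · a = b where
  G_{ij} = <φ_i, φ_j> and b_i = <f, φ_i>, with φ_0 = 1, φ_1 = x, φ_2 = x^2.
G =
  [2, 0, 2/3]
  [0, 2/3, 0]
  [2/3, 0, 2/5],
b = (38/15, -12/5, 118/105).
Solving gives a_0 = 26/35, a_1 = -18/5, a_2 = 11/7, so
  g(x) = 11*x^2/7 - 18*x/5 + 26/35.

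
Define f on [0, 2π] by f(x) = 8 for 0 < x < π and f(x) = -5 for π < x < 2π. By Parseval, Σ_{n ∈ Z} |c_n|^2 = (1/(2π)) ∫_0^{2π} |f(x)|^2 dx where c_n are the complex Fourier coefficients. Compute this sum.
Σ |c_n|^2 = 89/2

Parseval equates the L^2 energy of f (normalised by 1/(2π)) with the ℓ^2 sum of its Fourier coefficients: (1/(2π)) ∫_0^{2π} |f|^2 = Σ |c_n|^2.
Compute the left side: (1/(2π)) [∫_0^π 8^2 dx + ∫_π^{2π} (-5)^2 dx] = (1/(2π)) · (64π + 25π) = (64 + 25)/2 = 89/2.
So Σ_{n ∈ Z} |c_n|^2 = 89/2.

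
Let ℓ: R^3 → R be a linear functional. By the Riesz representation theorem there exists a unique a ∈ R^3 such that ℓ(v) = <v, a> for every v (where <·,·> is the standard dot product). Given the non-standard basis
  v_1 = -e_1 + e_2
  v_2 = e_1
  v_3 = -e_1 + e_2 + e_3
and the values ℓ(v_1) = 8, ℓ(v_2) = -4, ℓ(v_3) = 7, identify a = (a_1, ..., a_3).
a = (-4, 4, -1)

Write a = (a_1, ..., a_3) in the standard basis. For each basis vector v_i, ℓ(v_i) = <v_i, a> is a linear equation in the a_j's. Collect the n equations into a matrix system V a = ℓ, where row i of V is v_i (expressed in the standard basis). Since V is invertible (lower-triangular with 1s on the diagonal, up to permutation), solve by back-substitution:
  V =
[[-1, 1, 0],
 [1, 0, 0],
 [-1, 1, 1]]
  V a = (8, -4, 7)
Solving gives a = (-4, 4, -1).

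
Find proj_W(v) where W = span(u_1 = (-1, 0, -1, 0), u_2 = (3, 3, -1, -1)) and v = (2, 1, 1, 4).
proj_W(v) = (29/18, 1/6, 25/18, -1/18)

Set up U = [u_1 | ... | u_2] ∈ R^(4×2). The projector onto W = col(U) is P = U (U^T U)^(-1) U^T.
Compute U^T U =
  [2, -2]
  [-2, 20],
and U^T v = (-3, 4).
Solve U^T U · c = U^T v for the coefficients: c = (-13/9, 1/18). The projection is proj_W(v) = U c.
Check: (v - proj_W(v)) · u_1 = 0  (should be 0).
Check: (v - proj_W(v)) · u_2 = 0  (should be 0).
Result: proj_W(v) = (29/18, 1/6, 25/18, -1/18).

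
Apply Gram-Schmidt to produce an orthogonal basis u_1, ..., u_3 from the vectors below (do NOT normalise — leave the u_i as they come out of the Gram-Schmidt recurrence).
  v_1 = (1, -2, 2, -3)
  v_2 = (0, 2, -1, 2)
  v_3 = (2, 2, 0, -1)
Orthogonal basis:
  u_1 = (1, -2, 2, -3)
  u_2 = (2/3, 2/3, 1/3, 0)
  u_3 = (1/6, 1/3, -1, -5/6)

Apply the Gram-Schmidt recurrence
  u_1 = v_1
  u_i = v_i − Σ_{j<i} ((v_i · u_j) / (u_j · u_j)) · u_j.

Step by step this gives:
  u_1 = (1, -2, 2, -3)
  u_2 = (2/3, 2/3, 1/3, 0)
  u_3 = (1/6, 1/3, -1, -5/6)

Orthogonality check:
  u_2 · u_1 = 0 (should be 0)
  u_3 · u_1 = 0 (should be 0)
  u_3 · u_2 = 0 (should be 0)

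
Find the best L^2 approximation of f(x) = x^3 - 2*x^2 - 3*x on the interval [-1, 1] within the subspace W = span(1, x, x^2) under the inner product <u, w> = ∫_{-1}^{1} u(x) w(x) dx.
g(x) = -2*x^2 - 12*x/5

The best approximation g ∈ W is the orthogonal projection of f onto W. Writing g = a_0 + a_1 x + a_2 x^2, the coefficients solve the normal equations G · a = b where
  G_{ij} = <φ_i, φ_j> and b_i = <f, φ_i>, with φ_0 = 1, φ_1 = x, φ_2 = x^2.
G =
  [2, 0, 2/3]
  [0, 2/3, 0]
  [2/3, 0, 2/5],
b = (-4/3, -8/5, -4/5).
Solving gives a_0 = 0, a_1 = -12/5, a_2 = -2, so
  g(x) = -2*x^2 - 12*x/5.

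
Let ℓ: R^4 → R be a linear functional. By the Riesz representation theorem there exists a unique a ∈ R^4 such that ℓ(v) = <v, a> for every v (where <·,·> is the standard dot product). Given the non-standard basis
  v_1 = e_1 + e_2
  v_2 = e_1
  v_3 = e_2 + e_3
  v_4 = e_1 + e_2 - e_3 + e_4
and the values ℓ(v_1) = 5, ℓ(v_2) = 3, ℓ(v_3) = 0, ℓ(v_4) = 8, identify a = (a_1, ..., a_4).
a = (3, 2, -2, 1)

Write a = (a_1, ..., a_4) in the standard basis. For each basis vector v_i, ℓ(v_i) = <v_i, a> is a linear equation in the a_j's. Collect the n equations into a matrix system V a = ℓ, where row i of V is v_i (expressed in the standard basis). Since V is invertible (lower-triangular with 1s on the diagonal, up to permutation), solve by back-substitution:
  V =
[[1, 1, 0, 0],
 [1, 0, 0, 0],
 [0, 1, 1, 0],
 [1, 1, -1, 1]]
  V a = (5, 3, 0, 8)
Solving gives a = (3, 2, -2, 1).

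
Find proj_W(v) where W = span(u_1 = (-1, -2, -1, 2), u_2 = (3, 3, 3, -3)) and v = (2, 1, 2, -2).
proj_W(v) = (2, 3/2, 2, -3/2)

Set up U = [u_1 | ... | u_2] ∈ R^(4×2). The projector onto W = col(U) is P = U (U^T U)^(-1) U^T.
Compute U^T U =
  [10, -18]
  [-18, 36],
and U^T v = (-10, 21).
Solve U^T U · c = U^T v for the coefficients: c = (1/2, 5/6). The projection is proj_W(v) = U c.
Check: (v - proj_W(v)) · u_1 = 0  (should be 0).
Check: (v - proj_W(v)) · u_2 = 0  (should be 0).
Result: proj_W(v) = (2, 3/2, 2, -3/2).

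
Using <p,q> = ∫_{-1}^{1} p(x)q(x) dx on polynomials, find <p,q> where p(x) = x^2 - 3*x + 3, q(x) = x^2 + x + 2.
<p,q> = 206/15

Expand the product: p(x)·q(x) = x^4 - 2*x^3 + 2*x^2 - 3*x + 6.
∫_{-1}^{1} of each monomial x^k gives [2/(k+1) if k even, 0 if k odd]. Integrating term-by-term (or equivalently evaluating the antiderivative F(x) = x^5/5 - x^4/2 + 2*x^3/3 - 3*x^2/2 + 6*x at the endpoints):
  F(1) − F(−1) = 73/15 − (-133/15) = 206/15.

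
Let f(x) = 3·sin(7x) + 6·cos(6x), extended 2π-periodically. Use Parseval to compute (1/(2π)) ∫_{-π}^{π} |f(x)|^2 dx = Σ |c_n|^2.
Σ |c_n|^2 = 45/2

Expand |f|^2 and use orthogonality of {sin(nx), cos(mx)} on [-π, π]:
  ∫_{-π}^{π} sin(nx)^2 dx = π, ∫ cos(mx)^2 dx = π, and cross terms integrate to 0.
So ∫_{-π}^{π} f(x)^2 dx = 3^2 · π + 6^2 · π = (9 + 36)π.
Divide by 2π: (9 + 36)/2 = 45/2.
By Parseval, this equals Σ |c_n|^2.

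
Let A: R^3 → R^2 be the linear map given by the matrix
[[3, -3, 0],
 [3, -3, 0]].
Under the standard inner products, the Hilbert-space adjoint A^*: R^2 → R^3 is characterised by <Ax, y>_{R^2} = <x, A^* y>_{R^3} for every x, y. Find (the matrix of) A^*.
A^* = A^T =
[[3, 3],
 [-3, -3],
 [0, 0]]

For real matrices with standard dot products, the defining identity <Ax, y> = <x, A^* y> gives (Ax)^T y = x^T (A^*) y, i.e. x^T A^T y = x^T (A^*) y. Since this holds for all x, y, we must have A^* = A^T. Therefore
A^* =
[[3, 3],
 [-3, -3],
 [0, 0]].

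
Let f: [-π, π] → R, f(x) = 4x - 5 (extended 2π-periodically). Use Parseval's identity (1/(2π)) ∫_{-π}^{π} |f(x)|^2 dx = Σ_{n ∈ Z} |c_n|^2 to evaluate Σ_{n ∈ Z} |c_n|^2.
Σ |c_n|^2 = 16π^2/3 + 25

Expand and integrate term by term over [-π, π]:
  ∫ (4x)^2 dx = 16·(2π^3/3); ∫ 2·4·(-5)·x dx = 0 (odd integrand); ∫ (-5)^2 dx = 25·2π.
So (1/(2π)) ∫_{-π}^{π} (4x - 5)^2 dx = 16π^2/3 + 25 = 16π^2/3 + 25.
Parseval ⇒ Σ |c_n|^2 = 16π^2/3 + 25.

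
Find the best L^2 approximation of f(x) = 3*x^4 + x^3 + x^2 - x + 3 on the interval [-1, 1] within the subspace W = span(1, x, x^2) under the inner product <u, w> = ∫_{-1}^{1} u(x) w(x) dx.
g(x) = 25*x^2/7 - 2*x/5 + 96/35

The best approximation g ∈ W is the orthogonal projection of f onto W. Writing g = a_0 + a_1 x + a_2 x^2, the coefficients solve the normal equations G · a = b where
  G_{ij} = <φ_i, φ_j> and b_i = <f, φ_i>, with φ_0 = 1, φ_1 = x, φ_2 = x^2.
G =
  [2, 0, 2/3]
  [0, 2/3, 0]
  [2/3, 0, 2/5],
b = (118/15, -4/15, 114/35).
Solving gives a_0 = 96/35, a_1 = -2/5, a_2 = 25/7, so
  g(x) = 25*x^2/7 - 2*x/5 + 96/35.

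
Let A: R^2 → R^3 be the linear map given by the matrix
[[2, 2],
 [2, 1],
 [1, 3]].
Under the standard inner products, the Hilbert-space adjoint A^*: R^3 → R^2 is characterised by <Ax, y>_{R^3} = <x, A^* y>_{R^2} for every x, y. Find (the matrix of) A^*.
A^* = A^T =
[[2, 2, 1],
 [2, 1, 3]]

For real matrices with standard dot products, the defining identity <Ax, y> = <x, A^* y> gives (Ax)^T y = x^T (A^*) y, i.e. x^T A^T y = x^T (A^*) y. Since this holds for all x, y, we must have A^* = A^T. Therefore
A^* =
[[2, 2, 1],
 [2, 1, 3]].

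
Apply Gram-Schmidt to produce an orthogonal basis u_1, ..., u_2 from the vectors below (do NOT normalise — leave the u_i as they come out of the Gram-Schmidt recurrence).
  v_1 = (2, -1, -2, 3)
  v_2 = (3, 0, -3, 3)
Orthogonal basis:
  u_1 = (2, -1, -2, 3)
  u_2 = (2/3, 7/6, -2/3, -1/2)

Apply the Gram-Schmidt recurrence
  u_1 = v_1
  u_i = v_i − Σ_{j<i} ((v_i · u_j) / (u_j · u_j)) · u_j.

Step by step this gives:
  u_1 = (2, -1, -2, 3)
  u_2 = (2/3, 7/6, -2/3, -1/2)

Orthogonality check:
  u_2 · u_1 = 0 (should be 0)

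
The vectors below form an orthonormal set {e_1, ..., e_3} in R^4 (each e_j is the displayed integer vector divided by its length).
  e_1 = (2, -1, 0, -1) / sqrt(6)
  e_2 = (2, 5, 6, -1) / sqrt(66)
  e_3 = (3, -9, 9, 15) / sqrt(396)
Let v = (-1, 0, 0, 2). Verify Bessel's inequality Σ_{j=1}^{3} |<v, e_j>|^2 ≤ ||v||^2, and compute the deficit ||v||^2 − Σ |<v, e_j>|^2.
Σ |<v, e_j>|^2 = 19/4; ||v||^2 = 5; deficit = 1/4

Write each e_j = u_j / sqrt(<u_j, u_j>) where u_j is the displayed integer vector. Then <v, e_j> = <v, u_j> / sqrt(<u_j, u_j>), so |<v, e_j>|^2 = <v, u_j>^2 / <u_j, u_j>.
Coefficients: <v, e_1> = -4/sqrt(6), <v, e_2> = -4/sqrt(66), <v, e_3> = 27/sqrt(396).
Square and sum: Σ |<v, e_j>|^2 = 19/4.
Compute ||v||^2 = v·v = 5.
Deficit = 5 − 19/4 = 1/4 ≥ 0, confirming Bessel's inequality. (The deficit equals ||v − Σ <v,e_j> e_j||^2, the squared distance from v to span{e_j}.)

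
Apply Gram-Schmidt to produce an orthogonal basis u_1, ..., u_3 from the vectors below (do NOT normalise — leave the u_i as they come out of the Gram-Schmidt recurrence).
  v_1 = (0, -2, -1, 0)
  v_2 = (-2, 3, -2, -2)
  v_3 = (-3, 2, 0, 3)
Orthogonal basis:
  u_1 = (0, -2, -1, 0)
  u_2 = (-2, 7/5, -14/5, -2)
  u_3 = (-239/89, 16/89, -32/89, 295/89)

Apply the Gram-Schmidt recurrence
  u_1 = v_1
  u_i = v_i − Σ_{j<i} ((v_i · u_j) / (u_j · u_j)) · u_j.

Step by step this gives:
  u_1 = (0, -2, -1, 0)
  u_2 = (-2, 7/5, -14/5, -2)
  u_3 = (-239/89, 16/89, -32/89, 295/89)

Orthogonality check:
  u_2 · u_1 = 0 (should be 0)
  u_3 · u_1 = 0 (should be 0)
  u_3 · u_2 = 0 (should be 0)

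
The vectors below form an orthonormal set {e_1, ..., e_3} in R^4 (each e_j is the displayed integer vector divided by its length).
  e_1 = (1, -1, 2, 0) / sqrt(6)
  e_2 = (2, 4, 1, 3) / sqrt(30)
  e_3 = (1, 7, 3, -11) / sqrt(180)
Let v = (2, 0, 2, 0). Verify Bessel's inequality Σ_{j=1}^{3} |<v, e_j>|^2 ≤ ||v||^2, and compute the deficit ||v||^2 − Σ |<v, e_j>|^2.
Σ |<v, e_j>|^2 = 68/9; ||v||^2 = 8; deficit = 4/9

Write each e_j = u_j / sqrt(<u_j, u_j>) where u_j is the displayed integer vector. Then <v, e_j> = <v, u_j> / sqrt(<u_j, u_j>), so |<v, e_j>|^2 = <v, u_j>^2 / <u_j, u_j>.
Coefficients: <v, e_1> = 6/sqrt(6), <v, e_2> = 6/sqrt(30), <v, e_3> = 8/sqrt(180).
Square and sum: Σ |<v, e_j>|^2 = 68/9.
Compute ||v||^2 = v·v = 8.
Deficit = 8 − 68/9 = 4/9 ≥ 0, confirming Bessel's inequality. (The deficit equals ||v − Σ <v,e_j> e_j||^2, the squared distance from v to span{e_j}.)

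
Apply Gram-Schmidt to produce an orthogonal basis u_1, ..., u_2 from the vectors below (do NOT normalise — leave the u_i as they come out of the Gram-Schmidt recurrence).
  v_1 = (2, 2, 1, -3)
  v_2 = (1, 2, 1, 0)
Orthogonal basis:
  u_1 = (2, 2, 1, -3)
  u_2 = (2/9, 11/9, 11/18, 7/6)

Apply the Gram-Schmidt recurrence
  u_1 = v_1
  u_i = v_i − Σ_{j<i} ((v_i · u_j) / (u_j · u_j)) · u_j.

Step by step this gives:
  u_1 = (2, 2, 1, -3)
  u_2 = (2/9, 11/9, 11/18, 7/6)

Orthogonality check:
  u_2 · u_1 = 0 (should be 0)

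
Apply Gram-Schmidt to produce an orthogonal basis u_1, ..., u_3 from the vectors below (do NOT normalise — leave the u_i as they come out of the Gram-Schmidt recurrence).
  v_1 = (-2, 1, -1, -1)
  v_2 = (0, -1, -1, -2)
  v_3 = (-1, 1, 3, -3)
Orthogonal basis:
  u_1 = (-2, 1, -1, -1)
  u_2 = (4/7, -9/7, -5/7, -12/7)
  u_3 = (-5/19, 16/19, 68/19, -42/19)

Apply the Gram-Schmidt recurrence
  u_1 = v_1
  u_i = v_i − Σ_{j<i} ((v_i · u_j) / (u_j · u_j)) · u_j.

Step by step this gives:
  u_1 = (-2, 1, -1, -1)
  u_2 = (4/7, -9/7, -5/7, -12/7)
  u_3 = (-5/19, 16/19, 68/19, -42/19)

Orthogonality check:
  u_2 · u_1 = 0 (should be 0)
  u_3 · u_1 = 0 (should be 0)
  u_3 · u_2 = 0 (should be 0)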